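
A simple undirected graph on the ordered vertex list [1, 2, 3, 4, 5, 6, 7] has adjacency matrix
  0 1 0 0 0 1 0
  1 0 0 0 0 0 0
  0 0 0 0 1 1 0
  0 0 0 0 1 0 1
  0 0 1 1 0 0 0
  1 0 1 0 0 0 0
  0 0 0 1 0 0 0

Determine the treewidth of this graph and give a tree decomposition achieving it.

Treewidth 1.
One such decomposition:
Bags: B1 = {1, 2}  B2 = {1, 6}  B3 = {3, 6}  B4 = {3, 5}  B5 = {4, 5}  B6 = {4, 7}
Tree: B1–B2, B2–B3, B3–B4, B4–B5, B5–B6

Each bag holds 2 vertices, so the decomposition has width 1, which upper-bounds the treewidth. Since G has at least one edge (e.g. 2–1), it is not an edgeless graph, so tw(G) ≥ 1. Hence tw(G) = 1 exactly.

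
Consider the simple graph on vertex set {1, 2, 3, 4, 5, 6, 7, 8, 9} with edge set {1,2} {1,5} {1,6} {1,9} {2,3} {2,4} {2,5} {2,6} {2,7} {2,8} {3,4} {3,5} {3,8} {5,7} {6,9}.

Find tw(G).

A width-2 tree decomposition is:
Bags: B1 = {2, 3, 8}  B2 = {2, 3, 5}  B3 = {2, 3, 4}  B4 = {1, 2, 5}  B5 = {1, 2, 6}  B6 = {2, 5, 7}  B7 = {1, 6, 9}
Tree: B1–B2, B2–B3, B2–B4, B4–B5, B2–B6, B5–B7
The largest bag has 3 vertices, giving width 2; this decomposition certifies tw(G) ≤ 2. For the lower bound, the 3 vertices {1, 6, 9} are pairwise adjacent, and any tree decomposition puts a clique entirely inside one bag — forcing width ≥ 2. Hence tw(G) = 2 exactly.

2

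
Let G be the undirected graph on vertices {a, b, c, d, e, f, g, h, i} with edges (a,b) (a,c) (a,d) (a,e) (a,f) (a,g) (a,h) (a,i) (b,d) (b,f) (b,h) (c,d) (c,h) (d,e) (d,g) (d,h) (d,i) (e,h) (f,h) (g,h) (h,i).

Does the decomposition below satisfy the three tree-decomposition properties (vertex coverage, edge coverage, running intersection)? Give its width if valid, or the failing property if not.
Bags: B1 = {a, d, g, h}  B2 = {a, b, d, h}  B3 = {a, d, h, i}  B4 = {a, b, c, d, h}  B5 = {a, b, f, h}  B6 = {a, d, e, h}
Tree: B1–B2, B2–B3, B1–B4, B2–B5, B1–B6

A tree decomposition must satisfy three properties: every vertex lies in some bag; for every edge, both endpoints lie together in some bag; and for every vertex, the bags containing it form a connected subtree. Here bags containing vertex b are not connected in the tree, so the decomposition is invalid.

No — bags containing vertex b are not connected in the tree.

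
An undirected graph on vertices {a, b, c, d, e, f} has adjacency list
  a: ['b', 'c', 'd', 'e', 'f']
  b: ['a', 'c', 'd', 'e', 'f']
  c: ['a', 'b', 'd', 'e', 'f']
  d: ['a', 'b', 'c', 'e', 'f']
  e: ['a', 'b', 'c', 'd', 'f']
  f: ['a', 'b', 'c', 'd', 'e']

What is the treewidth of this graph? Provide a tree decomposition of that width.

With just one bag of size 6, the width is 6 − 1 = 5, so tw(G) ≤ 5. On the other hand G contains the 6-clique {a, b, c, d, e, f}. A clique must lie in a single bag of any decomposition, so no decomposition can have width below 5. Hence tw(G) = 5 exactly.

Treewidth 5.
One such decomposition:
Bags: B1 = {a, b, c, d, e, f}
Tree: (single bag)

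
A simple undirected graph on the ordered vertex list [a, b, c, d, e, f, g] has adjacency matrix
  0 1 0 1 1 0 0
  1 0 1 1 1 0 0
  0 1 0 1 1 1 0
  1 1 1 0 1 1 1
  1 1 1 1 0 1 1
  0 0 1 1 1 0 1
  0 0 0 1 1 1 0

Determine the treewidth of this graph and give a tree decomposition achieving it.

Treewidth 3.
One such decomposition:
Bags: B1 = {b, c, d, e}  B2 = {a, b, d, e}  B3 = {c, d, e, f}  B4 = {d, e, f, g}
Tree: B1–B2, B1–B3, B3–B4

Each bag holds 4 vertices, so the decomposition has width 3, which upper-bounds the treewidth. Conversely, {a, b, d, e} is a clique of size 4, and the vertices of any clique must share a bag in every tree decomposition; so some bag has ≥ 4 vertices and tw(G) ≥ 3. Combining the bounds, tw(G) = 3.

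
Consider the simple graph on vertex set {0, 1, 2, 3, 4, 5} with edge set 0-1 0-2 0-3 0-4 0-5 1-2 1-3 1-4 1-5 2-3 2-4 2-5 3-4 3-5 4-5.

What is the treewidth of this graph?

A width-5 tree decomposition is:
Bags: B1 = {0, 1, 2, 3, 4, 5}
Tree: (single bag)
With just one bag of size 6, the width is 6 − 1 = 5, so tw(G) ≤ 5. On the other hand G contains the 6-clique {0, 1, 2, 3, 4, 5}. A clique must lie in a single bag of any decomposition, so no decomposition can have width below 5. Hence tw(G) = 5 exactly.

5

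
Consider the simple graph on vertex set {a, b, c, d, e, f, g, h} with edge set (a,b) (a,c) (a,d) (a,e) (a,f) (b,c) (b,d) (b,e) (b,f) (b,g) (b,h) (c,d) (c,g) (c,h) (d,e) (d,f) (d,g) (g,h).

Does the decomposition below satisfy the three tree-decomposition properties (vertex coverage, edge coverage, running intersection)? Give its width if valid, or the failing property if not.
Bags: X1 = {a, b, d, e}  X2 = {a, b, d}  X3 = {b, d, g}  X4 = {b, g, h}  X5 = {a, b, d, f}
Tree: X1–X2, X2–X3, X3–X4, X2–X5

No — vertex c appears in no bag.

A tree decomposition must satisfy three properties: every vertex lies in some bag; for every edge, both endpoints lie together in some bag; and for every vertex, the bags containing it form a connected subtree. Here vertex c appears in no bag, so the decomposition is invalid.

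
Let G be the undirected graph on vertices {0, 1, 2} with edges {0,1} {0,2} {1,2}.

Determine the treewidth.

A width-2 tree decomposition is:
Bags: B1 = {0, 1, 2}
Tree: (single bag)
A single bag containing all 3 vertices is trivially a valid decomposition of width 2. Conversely, {0, 1, 2} is a clique of size 3, and the vertices of any clique must share a bag in every tree decomposition; so some bag has ≥ 3 vertices and tw(G) ≥ 2. Hence tw(G) = 2 exactly.

2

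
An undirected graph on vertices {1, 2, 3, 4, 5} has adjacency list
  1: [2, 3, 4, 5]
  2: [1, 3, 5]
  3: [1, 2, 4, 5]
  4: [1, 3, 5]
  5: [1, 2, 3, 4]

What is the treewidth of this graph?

3

A width-3 tree decomposition is:
Bags: B1 = {1, 3, 4, 5}  B2 = {1, 2, 3, 5}
Tree: B1–B2
Every bag has size at most 4, so the width is 4 − 1 = 3 and tw(G) ≤ 3. On the other hand G contains the 4-clique {1, 2, 3, 5}. A clique must lie in a single bag of any decomposition, so no decomposition can have width below 3. Hence tw(G) = 3 exactly.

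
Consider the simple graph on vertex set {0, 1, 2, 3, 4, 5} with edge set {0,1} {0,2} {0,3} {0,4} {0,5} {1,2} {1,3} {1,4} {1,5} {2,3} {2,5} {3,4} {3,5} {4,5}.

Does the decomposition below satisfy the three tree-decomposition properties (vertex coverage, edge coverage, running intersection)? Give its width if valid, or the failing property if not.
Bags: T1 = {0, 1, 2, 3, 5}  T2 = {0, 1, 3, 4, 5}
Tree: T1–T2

Vertex coverage: the bags together contain {0, 1, 2, 3, 4, 5}, the full vertex set. Edge coverage: each edge of G has both endpoints in at least one bag. Running intersection: for every vertex, the bags containing it form a connected subtree. All three properties hold, so this is a valid tree decomposition of width max|bag| − 1 = 4, and hence tw(G) ≤ 4.

Yes; width 4.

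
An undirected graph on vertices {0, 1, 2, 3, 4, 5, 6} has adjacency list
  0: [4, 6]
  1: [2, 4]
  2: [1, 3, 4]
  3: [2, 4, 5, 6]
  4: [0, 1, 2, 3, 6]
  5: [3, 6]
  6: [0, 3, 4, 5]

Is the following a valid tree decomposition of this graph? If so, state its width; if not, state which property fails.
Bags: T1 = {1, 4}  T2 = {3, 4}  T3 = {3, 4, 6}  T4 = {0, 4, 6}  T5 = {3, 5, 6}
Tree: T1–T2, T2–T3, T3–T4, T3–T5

No — vertex 2 appears in no bag.

A tree decomposition must satisfy three properties: every vertex lies in some bag; for every edge, both endpoints lie together in some bag; and for every vertex, the bags containing it form a connected subtree. Here vertex 2 appears in no bag, so the decomposition is invalid.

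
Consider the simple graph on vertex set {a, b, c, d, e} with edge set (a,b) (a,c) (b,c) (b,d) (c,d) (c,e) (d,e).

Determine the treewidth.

2

A width-2 tree decomposition is:
Bags: B1 = {b, c, d}  B2 = {c, d, e}  B3 = {a, b, c}
Tree: B1–B2, B1–B3
Each bag holds 3 vertices, so the decomposition has width 2, which upper-bounds the treewidth. Conversely, {c, d, e} is a clique of size 3, and the vertices of any clique must share a bag in every tree decomposition; so some bag has ≥ 3 vertices and tw(G) ≥ 2. Therefore the treewidth is 2.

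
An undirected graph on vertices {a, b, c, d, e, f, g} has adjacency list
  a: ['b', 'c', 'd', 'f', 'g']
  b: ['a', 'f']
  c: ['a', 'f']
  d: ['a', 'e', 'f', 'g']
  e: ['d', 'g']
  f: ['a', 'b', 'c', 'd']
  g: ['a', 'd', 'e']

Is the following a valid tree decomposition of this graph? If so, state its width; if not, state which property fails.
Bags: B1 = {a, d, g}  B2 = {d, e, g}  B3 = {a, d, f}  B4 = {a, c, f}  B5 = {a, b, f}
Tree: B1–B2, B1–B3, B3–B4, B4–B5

Yes; width 2.

Checking the three conditions: (i) the bags cover all of {a, b, c, d, e, f, g}; (ii) for each edge, some bag contains both endpoints; (iii) the bags containing any fixed vertex form a subtree. All hold, so the decomposition is valid with width 3 − 1 = 2.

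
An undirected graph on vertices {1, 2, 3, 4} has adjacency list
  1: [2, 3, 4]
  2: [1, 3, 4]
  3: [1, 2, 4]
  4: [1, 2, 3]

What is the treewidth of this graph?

3

A width-3 tree decomposition is:
Bags: B1 = {1, 2, 3, 4}
Tree: (single bag)
A single bag containing all 4 vertices is trivially a valid decomposition of width 3. For the lower bound, the 4 vertices {1, 2, 3, 4} are pairwise adjacent, and any tree decomposition puts a clique entirely inside one bag — forcing width ≥ 3. Therefore the treewidth is 3.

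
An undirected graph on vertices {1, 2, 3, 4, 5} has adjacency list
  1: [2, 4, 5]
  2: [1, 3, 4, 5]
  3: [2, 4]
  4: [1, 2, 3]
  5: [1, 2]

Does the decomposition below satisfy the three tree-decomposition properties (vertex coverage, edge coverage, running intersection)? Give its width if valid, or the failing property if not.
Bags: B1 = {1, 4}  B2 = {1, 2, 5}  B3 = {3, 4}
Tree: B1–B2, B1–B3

A tree decomposition must satisfy three properties: every vertex lies in some bag; for every edge, both endpoints lie together in some bag; and for every vertex, the bags containing it form a connected subtree. Here edge (2,4) lies in no bag, so the decomposition is invalid.

No — edge (2,4) lies in no bag.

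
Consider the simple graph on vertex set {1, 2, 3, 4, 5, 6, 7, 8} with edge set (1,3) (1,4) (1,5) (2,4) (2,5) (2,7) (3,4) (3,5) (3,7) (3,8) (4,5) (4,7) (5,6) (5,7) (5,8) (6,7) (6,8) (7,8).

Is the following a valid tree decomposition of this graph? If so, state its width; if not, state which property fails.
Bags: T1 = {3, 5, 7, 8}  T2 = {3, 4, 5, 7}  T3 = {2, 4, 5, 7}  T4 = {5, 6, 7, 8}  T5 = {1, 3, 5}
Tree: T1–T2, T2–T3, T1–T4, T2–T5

A tree decomposition must satisfy three properties: every vertex lies in some bag; for every edge, both endpoints lie together in some bag; and for every vertex, the bags containing it form a connected subtree. Here edge (4,1) lies in no bag, so the decomposition is invalid.

No — edge (4,1) lies in no bag.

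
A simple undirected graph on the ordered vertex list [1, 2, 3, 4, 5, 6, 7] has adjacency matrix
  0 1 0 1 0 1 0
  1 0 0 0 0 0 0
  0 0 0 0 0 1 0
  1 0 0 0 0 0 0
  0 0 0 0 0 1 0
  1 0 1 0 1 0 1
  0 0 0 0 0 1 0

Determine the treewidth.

A width-1 tree decomposition is:
Bags: B1 = {1, 6}  B2 = {1, 2}  B3 = {5, 6}  B4 = {3, 6}  B5 = {6, 7}  B6 = {1, 4}
Tree: B1–B2, B1–B3, B1–B4, B4–B5, B1–B6
The largest bag has 2 vertices, giving width 1; this decomposition certifies tw(G) ≤ 1. Any graph with an edge has treewidth ≥ 1, and G has the edge 6–1. Hence tw(G) = 1 exactly.

1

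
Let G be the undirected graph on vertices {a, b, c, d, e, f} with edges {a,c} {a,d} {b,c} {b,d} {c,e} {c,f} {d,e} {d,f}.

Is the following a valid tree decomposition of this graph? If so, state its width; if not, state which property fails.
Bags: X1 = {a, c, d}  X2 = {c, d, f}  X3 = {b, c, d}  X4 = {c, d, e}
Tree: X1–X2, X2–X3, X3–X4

Checking the three conditions: (i) the bags cover all of {a, b, c, d, e, f}; (ii) for each edge, some bag contains both endpoints; (iii) the bags containing any fixed vertex form a subtree. All hold, so the decomposition is valid with width 3 − 1 = 2.

Yes; width 2.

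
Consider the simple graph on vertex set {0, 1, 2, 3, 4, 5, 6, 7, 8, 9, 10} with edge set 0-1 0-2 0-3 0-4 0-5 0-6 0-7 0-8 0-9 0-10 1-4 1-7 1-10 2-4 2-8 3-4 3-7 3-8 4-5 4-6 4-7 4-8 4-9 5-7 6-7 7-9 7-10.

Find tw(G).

3

A width-3 tree decomposition is:
Bags: B1 = {0, 1, 4, 7}  B2 = {0, 4, 7, 9}  B3 = {0, 1, 7, 10}  B4 = {0, 4, 6, 7}  B5 = {0, 3, 4, 7}  B6 = {0, 3, 4, 8}  B7 = {0, 4, 5, 7}  B8 = {0, 2, 4, 8}
Tree: B1–B2, B1–B3, B2–B4, B4–B5, B5–B6, B4–B7, B6–B8
The largest bag has 4 vertices, giving width 3; this decomposition certifies tw(G) ≤ 3. For the lower bound, the 4 vertices {0, 1, 7, 10} are pairwise adjacent, and any tree decomposition puts a clique entirely inside one bag — forcing width ≥ 3. The upper and lower bounds meet at 3, so that is the treewidth.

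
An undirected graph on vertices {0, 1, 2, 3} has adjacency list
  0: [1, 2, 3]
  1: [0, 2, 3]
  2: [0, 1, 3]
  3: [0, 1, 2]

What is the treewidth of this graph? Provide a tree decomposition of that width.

A single bag containing all 4 vertices is trivially a valid decomposition of width 3. Conversely, {0, 1, 2, 3} is a clique of size 4, and the vertices of any clique must share a bag in every tree decomposition; so some bag has ≥ 4 vertices and tw(G) ≥ 3. Therefore the treewidth is 3.

Treewidth 3.
One optimal decomposition is:
Bags: B1 = {0, 1, 2, 3}
Tree: (single bag)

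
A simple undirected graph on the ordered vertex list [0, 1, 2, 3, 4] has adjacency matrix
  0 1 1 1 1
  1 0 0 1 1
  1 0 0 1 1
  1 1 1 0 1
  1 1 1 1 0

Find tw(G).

A width-3 tree decomposition is:
Bags: B1 = {0, 2, 3, 4}  B2 = {0, 1, 3, 4}
Tree: B1–B2
Every bag has size at most 4, so the width is 4 − 1 = 3 and tw(G) ≤ 3. Conversely, {0, 1, 3, 4} is a clique of size 4, and the vertices of any clique must share a bag in every tree decomposition; so some bag has ≥ 4 vertices and tw(G) ≥ 3. Combining the bounds, tw(G) = 3.

3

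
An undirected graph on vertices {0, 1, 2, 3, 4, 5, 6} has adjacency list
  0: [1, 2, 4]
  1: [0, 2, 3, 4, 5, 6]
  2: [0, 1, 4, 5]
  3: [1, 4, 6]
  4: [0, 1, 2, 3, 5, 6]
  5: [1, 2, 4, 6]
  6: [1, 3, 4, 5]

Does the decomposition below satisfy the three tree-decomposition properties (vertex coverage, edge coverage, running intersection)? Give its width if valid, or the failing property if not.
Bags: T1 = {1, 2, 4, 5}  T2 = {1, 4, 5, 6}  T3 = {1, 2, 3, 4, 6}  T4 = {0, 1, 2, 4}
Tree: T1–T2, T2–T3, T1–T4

A tree decomposition must satisfy three properties: every vertex lies in some bag; for every edge, both endpoints lie together in some bag; and for every vertex, the bags containing it form a connected subtree. Here bags containing vertex 2 are not connected in the tree, so the decomposition is invalid.

No — bags containing vertex 2 are not connected in the tree.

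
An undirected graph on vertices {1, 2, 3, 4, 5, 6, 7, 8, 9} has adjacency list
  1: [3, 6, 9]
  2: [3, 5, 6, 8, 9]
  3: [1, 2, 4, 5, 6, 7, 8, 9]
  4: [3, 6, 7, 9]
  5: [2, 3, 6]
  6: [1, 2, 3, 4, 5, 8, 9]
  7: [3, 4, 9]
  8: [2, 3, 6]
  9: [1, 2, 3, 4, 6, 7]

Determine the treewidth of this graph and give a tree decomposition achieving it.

The largest bag has 4 vertices, giving width 3; this decomposition certifies tw(G) ≤ 3. On the other hand G contains the 4-clique {1, 3, 6, 9}. A clique must lie in a single bag of any decomposition, so no decomposition can have width below 3. Therefore the treewidth is 3.

Treewidth 3.
One such decomposition:
Bags: B1 = {1, 3, 6, 9}  B2 = {3, 4, 6, 9}  B3 = {2, 3, 6, 9}  B4 = {2, 3, 6, 8}  B5 = {2, 3, 5, 6}  B6 = {3, 4, 7, 9}
Tree: B1–B2, B1–B3, B3–B4, B4–B5, B2–B6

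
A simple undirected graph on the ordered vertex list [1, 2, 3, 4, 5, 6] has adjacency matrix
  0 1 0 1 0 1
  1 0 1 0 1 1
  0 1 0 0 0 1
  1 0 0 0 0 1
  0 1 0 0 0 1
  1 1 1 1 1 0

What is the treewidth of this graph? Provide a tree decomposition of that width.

Treewidth 2.
One optimal decomposition is:
Bags: B1 = {1, 2, 6}  B2 = {1, 4, 6}  B3 = {2, 5, 6}  B4 = {2, 3, 6}
Tree: B1–B2, B1–B3, B1–B4

Every bag has size at most 3, so the width is 3 − 1 = 2 and tw(G) ≤ 2. For the lower bound, the 3 vertices {1, 2, 6} are pairwise adjacent, and any tree decomposition puts a clique entirely inside one bag — forcing width ≥ 2. Combining the bounds, tw(G) = 2.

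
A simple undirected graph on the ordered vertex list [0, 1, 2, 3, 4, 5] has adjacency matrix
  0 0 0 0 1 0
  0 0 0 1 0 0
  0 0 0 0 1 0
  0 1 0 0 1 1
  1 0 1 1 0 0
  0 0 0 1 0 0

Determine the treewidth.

A width-1 tree decomposition is:
Bags: B1 = {3, 4}  B2 = {2, 4}  B3 = {0, 4}  B4 = {1, 3}  B5 = {3, 5}
Tree: B1–B2, B1–B3, B1–B4, B1–B5
The largest bag has 2 vertices, giving width 1; this decomposition certifies tw(G) ≤ 1. Since G has at least one edge (e.g. 4–3), it is not an edgeless graph, so tw(G) ≥ 1. Hence tw(G) = 1 exactly.

1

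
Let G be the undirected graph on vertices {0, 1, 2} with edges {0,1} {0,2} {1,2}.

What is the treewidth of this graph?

A width-2 tree decomposition is:
Bags: B1 = {0, 1, 2}
Tree: (single bag)
With just one bag of size 3, the width is 3 − 1 = 2, so tw(G) ≤ 2. On the other hand G contains the 3-clique {0, 1, 2}. A clique must lie in a single bag of any decomposition, so no decomposition can have width below 2. Hence tw(G) = 2 exactly.

2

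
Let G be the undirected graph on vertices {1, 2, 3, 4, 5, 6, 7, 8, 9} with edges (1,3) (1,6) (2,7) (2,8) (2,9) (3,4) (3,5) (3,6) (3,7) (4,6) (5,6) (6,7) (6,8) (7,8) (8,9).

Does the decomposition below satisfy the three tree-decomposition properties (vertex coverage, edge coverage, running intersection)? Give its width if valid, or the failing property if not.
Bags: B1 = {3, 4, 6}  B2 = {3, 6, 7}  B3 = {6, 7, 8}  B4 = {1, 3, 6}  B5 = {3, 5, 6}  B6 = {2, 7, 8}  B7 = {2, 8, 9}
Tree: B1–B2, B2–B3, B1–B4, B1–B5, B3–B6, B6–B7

Checking the three conditions: (i) the bags cover all of {1, 2, 3, 4, 5, 6, 7, 8, 9}; (ii) for each edge, some bag contains both endpoints; (iii) the bags containing any fixed vertex form a subtree. All hold, so the decomposition is valid with width 3 − 1 = 2.

Yes; width 2.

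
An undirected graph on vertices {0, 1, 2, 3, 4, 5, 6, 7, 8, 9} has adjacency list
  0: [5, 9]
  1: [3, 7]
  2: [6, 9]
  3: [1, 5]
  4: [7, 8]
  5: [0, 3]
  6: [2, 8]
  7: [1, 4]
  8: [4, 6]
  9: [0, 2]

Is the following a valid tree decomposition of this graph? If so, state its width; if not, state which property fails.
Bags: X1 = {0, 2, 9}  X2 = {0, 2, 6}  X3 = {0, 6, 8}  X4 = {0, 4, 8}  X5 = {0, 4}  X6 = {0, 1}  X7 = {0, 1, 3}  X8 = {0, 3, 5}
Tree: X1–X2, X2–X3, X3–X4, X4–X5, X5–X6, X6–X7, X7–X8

A tree decomposition must satisfy three properties: every vertex lies in some bag; for every edge, both endpoints lie together in some bag; and for every vertex, the bags containing it form a connected subtree. Here vertex 7 appears in no bag, so the decomposition is invalid.

No — vertex 7 appears in no bag.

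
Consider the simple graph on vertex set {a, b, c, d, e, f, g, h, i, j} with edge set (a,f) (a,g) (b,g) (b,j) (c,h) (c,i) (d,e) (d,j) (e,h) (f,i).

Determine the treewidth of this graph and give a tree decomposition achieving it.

Treewidth 2.
One such decomposition:
Bags: B1 = {c, e, h}  B2 = {c, e, i}  B3 = {e, f, i}  B4 = {a, e, f}  B5 = {a, e, g}  B6 = {b, e, g}  B7 = {b, e, j}  B8 = {d, e, j}
Tree: B1–B2, B2–B3, B3–B4, B4–B5, B5–B6, B6–B7, B7–B8

Each bag holds 3 vertices, so the decomposition has width 2, which upper-bounds the treewidth. The edges e–h–c–i–f–a–g–b–j–d–e form a cycle, so G is not a tree and its treewidth is at least 2. Therefore the treewidth is 2.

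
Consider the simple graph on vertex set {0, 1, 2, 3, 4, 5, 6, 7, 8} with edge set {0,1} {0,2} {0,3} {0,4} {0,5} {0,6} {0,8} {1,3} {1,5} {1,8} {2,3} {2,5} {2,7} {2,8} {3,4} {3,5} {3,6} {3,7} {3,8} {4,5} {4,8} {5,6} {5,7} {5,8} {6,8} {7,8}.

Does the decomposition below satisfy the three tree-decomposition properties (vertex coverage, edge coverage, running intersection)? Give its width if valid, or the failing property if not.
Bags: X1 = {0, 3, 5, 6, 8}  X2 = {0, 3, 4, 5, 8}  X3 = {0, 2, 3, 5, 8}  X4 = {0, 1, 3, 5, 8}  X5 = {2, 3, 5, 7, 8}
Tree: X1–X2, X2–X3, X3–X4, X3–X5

Yes; width 4.

Vertex coverage: the bags together contain {0, 1, 2, 3, 4, 5, 6, 7, 8}, the full vertex set. Edge coverage: each edge of G has both endpoints in at least one bag. Running intersection: for every vertex, the bags containing it form a connected subtree. All three properties hold, so this is a valid tree decomposition of width max|bag| − 1 = 4, and hence tw(G) ≤ 4.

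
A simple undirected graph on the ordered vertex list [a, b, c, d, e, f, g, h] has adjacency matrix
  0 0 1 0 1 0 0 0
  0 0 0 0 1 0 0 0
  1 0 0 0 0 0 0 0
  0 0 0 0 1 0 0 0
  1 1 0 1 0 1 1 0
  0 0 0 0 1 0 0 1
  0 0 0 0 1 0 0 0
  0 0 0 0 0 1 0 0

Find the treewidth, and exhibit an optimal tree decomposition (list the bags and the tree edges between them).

Treewidth 1.
One optimal decomposition is:
Bags: B1 = {e, f}  B2 = {d, e}  B3 = {a, e}  B4 = {b, e}  B5 = {e, g}  B6 = {f, h}  B7 = {a, c}
Tree: B1–B2, B2–B3, B3–B4, B3–B5, B1–B6, B3–B7

Each bag holds 2 vertices, so the decomposition has width 1, which upper-bounds the treewidth. Any graph with an edge has treewidth ≥ 1, and G has the edge e–f. Therefore the treewidth is 1.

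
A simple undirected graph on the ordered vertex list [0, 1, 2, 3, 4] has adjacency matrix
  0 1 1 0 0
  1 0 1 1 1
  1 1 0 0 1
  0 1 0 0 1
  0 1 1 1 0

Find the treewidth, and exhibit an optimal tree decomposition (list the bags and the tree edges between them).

Treewidth 2.
One such decomposition:
Bags: B1 = {1, 2, 4}  B2 = {1, 3, 4}  B3 = {0, 1, 2}
Tree: B1–B2, B1–B3

Every bag has size at most 3, so the width is 3 − 1 = 2 and tw(G) ≤ 2. For the lower bound, the 3 vertices {0, 1, 2} are pairwise adjacent, and any tree decomposition puts a clique entirely inside one bag — forcing width ≥ 2. Therefore the treewidth is 2.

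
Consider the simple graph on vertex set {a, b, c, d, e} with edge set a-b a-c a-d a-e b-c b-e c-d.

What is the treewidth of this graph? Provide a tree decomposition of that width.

Treewidth 2.
One optimal decomposition is:
Bags: B1 = {a, b, c}  B2 = {a, b, e}  B3 = {a, c, d}
Tree: B1–B2, B1–B3

Every bag has size at most 3, so the width is 3 − 1 = 2 and tw(G) ≤ 2. For the lower bound, the 3 vertices {a, b, e} are pairwise adjacent, and any tree decomposition puts a clique entirely inside one bag — forcing width ≥ 2. Combining the bounds, tw(G) = 2.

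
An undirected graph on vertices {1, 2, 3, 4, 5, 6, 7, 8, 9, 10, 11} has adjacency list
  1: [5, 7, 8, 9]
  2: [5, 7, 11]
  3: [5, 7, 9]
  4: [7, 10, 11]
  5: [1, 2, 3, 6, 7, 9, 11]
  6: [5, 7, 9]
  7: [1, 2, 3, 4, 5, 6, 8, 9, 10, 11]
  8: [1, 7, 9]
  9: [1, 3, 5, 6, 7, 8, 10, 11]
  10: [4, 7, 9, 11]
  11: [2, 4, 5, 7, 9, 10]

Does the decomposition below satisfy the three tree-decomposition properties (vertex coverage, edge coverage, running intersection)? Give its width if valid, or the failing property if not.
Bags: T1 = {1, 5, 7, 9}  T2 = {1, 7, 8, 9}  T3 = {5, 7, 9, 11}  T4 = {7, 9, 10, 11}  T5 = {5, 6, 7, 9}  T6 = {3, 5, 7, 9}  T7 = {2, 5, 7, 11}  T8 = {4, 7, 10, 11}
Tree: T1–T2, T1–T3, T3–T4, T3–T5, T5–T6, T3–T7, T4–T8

Yes; width 3.

Every vertex of G appears in some bag (union = {1, 2, 3, 4, 5, 6, 7, 8, 9, 10, 11}); every edge is covered by a bag; and for each vertex v the set of bags containing v is connected in the bag tree. The decomposition is therefore valid. The largest bag has 4 vertices, so the width is 3.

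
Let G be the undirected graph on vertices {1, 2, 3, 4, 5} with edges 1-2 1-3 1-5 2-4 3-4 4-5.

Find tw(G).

2

A width-2 tree decomposition is:
Bags: B1 = {1, 3, 4}  B2 = {1, 2, 4}  B3 = {1, 4, 5}
Tree: B1–B2, B2–B3
Every bag has size at most 3, so the width is 3 − 1 = 2 and tw(G) ≤ 2. Since 3–4–2–1–3 is a cycle in G, G is not acyclic. Forests are exactly the graphs of treewidth ≤ 1, so tw(G) ≥ 2. Combining the bounds, tw(G) = 2.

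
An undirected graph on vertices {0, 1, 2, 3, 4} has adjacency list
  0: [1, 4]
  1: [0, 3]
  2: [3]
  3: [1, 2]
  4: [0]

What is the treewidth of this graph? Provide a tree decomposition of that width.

The largest bag has 2 vertices, giving width 1; this decomposition certifies tw(G) ≤ 1. G has an edge, so its treewidth is at least 1. Hence tw(G) = 1 exactly.

Treewidth 1.
Bags: B1 = {1, 3}  B2 = {0, 1}  B3 = {0, 4}  B4 = {2, 3}
Tree: B1–B2, B2–B3, B1–B4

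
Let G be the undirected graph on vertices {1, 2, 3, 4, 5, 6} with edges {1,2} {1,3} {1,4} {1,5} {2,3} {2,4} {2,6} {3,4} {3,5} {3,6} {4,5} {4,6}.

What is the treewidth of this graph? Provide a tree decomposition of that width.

Each bag holds 4 vertices, so the decomposition has width 3, which upper-bounds the treewidth. For the lower bound, the 4 vertices {1, 2, 3, 4} are pairwise adjacent, and any tree decomposition puts a clique entirely inside one bag — forcing width ≥ 3. Therefore the treewidth is 3.

Treewidth 3.
Bags: B1 = {2, 3, 4, 6}  B2 = {1, 2, 3, 4}  B3 = {1, 3, 4, 5}
Tree: B1–B2, B2–B3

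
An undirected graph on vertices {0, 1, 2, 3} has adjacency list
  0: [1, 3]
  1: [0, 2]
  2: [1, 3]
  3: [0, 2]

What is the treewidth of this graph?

A width-2 tree decomposition is:
Bags: B1 = {0, 2, 3}  B2 = {0, 1, 2}
Tree: B1–B2
Every bag has size at most 3, so the width is 3 − 1 = 2 and tw(G) ≤ 2. For the lower bound, G contains the cycle 2–3–0–1–2, so G is not a forest; only forests have treewidth ≤ 1, hence tw(G) ≥ 2. The upper and lower bounds meet at 2, so that is the treewidth.

2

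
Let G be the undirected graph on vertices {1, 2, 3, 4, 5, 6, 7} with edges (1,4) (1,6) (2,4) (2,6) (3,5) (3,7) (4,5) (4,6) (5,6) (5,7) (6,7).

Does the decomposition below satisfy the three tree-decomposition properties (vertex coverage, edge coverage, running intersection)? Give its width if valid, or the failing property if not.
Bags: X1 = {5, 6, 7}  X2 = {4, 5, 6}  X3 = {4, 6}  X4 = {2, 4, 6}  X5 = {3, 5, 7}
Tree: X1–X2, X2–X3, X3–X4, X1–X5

No — vertex 1 appears in no bag.

A tree decomposition must satisfy three properties: every vertex lies in some bag; for every edge, both endpoints lie together in some bag; and for every vertex, the bags containing it form a connected subtree. Here vertex 1 appears in no bag, so the decomposition is invalid.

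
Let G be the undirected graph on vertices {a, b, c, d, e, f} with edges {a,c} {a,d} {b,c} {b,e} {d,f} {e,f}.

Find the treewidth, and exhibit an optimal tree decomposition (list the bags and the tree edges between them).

Treewidth 2.
Bags: B1 = {d, e, f}  B2 = {b, d, e}  B3 = {b, c, d}  B4 = {a, c, d}
Tree: B1–B2, B2–B3, B3–B4

Each bag holds 3 vertices, so the decomposition has width 2, which upper-bounds the treewidth. The edges d–f–e–b–c–a–d form a cycle, so G is not a tree and its treewidth is at least 2. Therefore the treewidth is 2.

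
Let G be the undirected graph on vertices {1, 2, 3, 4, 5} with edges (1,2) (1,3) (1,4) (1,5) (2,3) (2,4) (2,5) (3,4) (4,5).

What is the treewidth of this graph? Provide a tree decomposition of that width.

Treewidth 3.
One optimal decomposition is:
Bags: B1 = {1, 2, 4, 5}  B2 = {1, 2, 3, 4}
Tree: B1–B2

Each bag holds 4 vertices, so the decomposition has width 3, which upper-bounds the treewidth. For the lower bound, the 4 vertices {1, 2, 3, 4} are pairwise adjacent, and any tree decomposition puts a clique entirely inside one bag — forcing width ≥ 3. Therefore the treewidth is 3.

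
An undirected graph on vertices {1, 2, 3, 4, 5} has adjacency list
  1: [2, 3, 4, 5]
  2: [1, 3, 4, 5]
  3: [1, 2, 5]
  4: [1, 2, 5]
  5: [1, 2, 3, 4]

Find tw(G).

3

A width-3 tree decomposition is:
Bags: B1 = {1, 2, 4, 5}  B2 = {1, 2, 3, 5}
Tree: B1–B2
Every bag has size at most 4, so the width is 4 − 1 = 3 and tw(G) ≤ 3. For the lower bound, the 4 vertices {1, 2, 3, 5} are pairwise adjacent, and any tree decomposition puts a clique entirely inside one bag — forcing width ≥ 3. Hence tw(G) = 3 exactly.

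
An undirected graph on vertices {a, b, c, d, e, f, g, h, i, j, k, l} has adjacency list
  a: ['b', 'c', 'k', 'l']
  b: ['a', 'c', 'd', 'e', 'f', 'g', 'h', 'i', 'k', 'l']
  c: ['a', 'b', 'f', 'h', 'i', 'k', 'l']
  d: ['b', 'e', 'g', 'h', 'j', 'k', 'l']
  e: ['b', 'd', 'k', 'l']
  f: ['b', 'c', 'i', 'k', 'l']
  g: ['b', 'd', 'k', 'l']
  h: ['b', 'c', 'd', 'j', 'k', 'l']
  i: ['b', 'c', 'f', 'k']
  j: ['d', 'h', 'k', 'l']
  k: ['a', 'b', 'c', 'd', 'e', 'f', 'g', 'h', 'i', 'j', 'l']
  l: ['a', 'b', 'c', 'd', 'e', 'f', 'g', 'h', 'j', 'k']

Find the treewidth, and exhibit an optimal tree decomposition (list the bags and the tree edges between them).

Treewidth 4.
One such decomposition:
Bags: B1 = {b, c, h, k, l}  B2 = {a, b, c, k, l}  B3 = {b, c, f, k, l}  B4 = {b, c, f, i, k}  B5 = {b, d, h, k, l}  B6 = {b, d, e, k, l}  B7 = {b, d, g, k, l}  B8 = {d, h, j, k, l}
Tree: B1–B2, B2–B3, B3–B4, B1–B5, B5–B6, B5–B7, B5–B8

Every bag has size at most 5, so the width is 5 − 1 = 4 and tw(G) ≤ 4. Conversely, {d, h, j, k, l} is a clique of size 5, and the vertices of any clique must share a bag in every tree decomposition; so some bag has ≥ 5 vertices and tw(G) ≥ 4. The upper and lower bounds meet at 4, so that is the treewidth.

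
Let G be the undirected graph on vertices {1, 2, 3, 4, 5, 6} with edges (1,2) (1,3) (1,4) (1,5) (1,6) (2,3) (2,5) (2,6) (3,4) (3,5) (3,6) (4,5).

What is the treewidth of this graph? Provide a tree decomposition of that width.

Treewidth 3.
Bags: B1 = {1, 3, 4, 5}  B2 = {1, 2, 3, 5}  B3 = {1, 2, 3, 6}
Tree: B1–B2, B2–B3

The largest bag has 4 vertices, giving width 3; this decomposition certifies tw(G) ≤ 3. Conversely, {1, 2, 3, 5} is a clique of size 4, and the vertices of any clique must share a bag in every tree decomposition; so some bag has ≥ 4 vertices and tw(G) ≥ 3. Therefore the treewidth is 3.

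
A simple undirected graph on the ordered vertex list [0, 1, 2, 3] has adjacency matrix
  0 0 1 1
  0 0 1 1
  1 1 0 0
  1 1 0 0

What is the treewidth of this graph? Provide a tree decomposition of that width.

Treewidth 2.
One optimal decomposition is:
Bags: B1 = {0, 1, 3}  B2 = {0, 1, 2}
Tree: B1–B2

Each bag holds 3 vertices, so the decomposition has width 2, which upper-bounds the treewidth. For the lower bound, G contains the cycle 0–3–1–2–0, so G is not a forest; only forests have treewidth ≤ 1, hence tw(G) ≥ 2. Therefore the treewidth is 2.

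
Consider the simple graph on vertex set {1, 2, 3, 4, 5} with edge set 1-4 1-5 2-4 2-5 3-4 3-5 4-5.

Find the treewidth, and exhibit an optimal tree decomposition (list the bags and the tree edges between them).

Treewidth 2.
One such decomposition:
Bags: B1 = {3, 4, 5}  B2 = {1, 4, 5}  B3 = {2, 4, 5}
Tree: B1–B2, B1–B3

Each bag holds 3 vertices, so the decomposition has width 2, which upper-bounds the treewidth. On the other hand G contains the 3-clique {1, 4, 5}. A clique must lie in a single bag of any decomposition, so no decomposition can have width below 2. The upper and lower bounds meet at 2, so that is the treewidth.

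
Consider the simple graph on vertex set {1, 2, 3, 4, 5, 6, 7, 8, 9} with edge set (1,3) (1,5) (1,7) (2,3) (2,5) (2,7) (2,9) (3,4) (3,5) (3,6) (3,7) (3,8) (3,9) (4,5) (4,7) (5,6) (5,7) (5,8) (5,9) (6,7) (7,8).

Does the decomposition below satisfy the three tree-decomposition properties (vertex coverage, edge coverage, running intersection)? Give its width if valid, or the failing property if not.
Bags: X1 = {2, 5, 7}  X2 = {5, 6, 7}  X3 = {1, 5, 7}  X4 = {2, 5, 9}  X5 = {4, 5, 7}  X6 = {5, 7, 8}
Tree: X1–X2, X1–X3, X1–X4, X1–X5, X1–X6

A tree decomposition must satisfy three properties: every vertex lies in some bag; for every edge, both endpoints lie together in some bag; and for every vertex, the bags containing it form a connected subtree. Here vertex 3 appears in no bag, so the decomposition is invalid.

No — vertex 3 appears in no bag.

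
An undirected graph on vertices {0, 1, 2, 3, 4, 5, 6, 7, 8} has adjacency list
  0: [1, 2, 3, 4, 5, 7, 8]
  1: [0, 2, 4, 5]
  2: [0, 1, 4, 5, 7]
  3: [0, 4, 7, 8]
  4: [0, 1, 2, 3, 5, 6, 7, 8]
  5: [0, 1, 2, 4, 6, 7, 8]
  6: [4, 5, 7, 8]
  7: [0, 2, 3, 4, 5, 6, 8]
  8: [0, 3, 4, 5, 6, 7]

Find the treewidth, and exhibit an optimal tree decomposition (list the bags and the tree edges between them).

Each bag holds 5 vertices, so the decomposition has width 4, which upper-bounds the treewidth. On the other hand G contains the 5-clique {0, 3, 4, 7, 8}. A clique must lie in a single bag of any decomposition, so no decomposition can have width below 4. Combining the bounds, tw(G) = 4.

Treewidth 4.
One optimal decomposition is:
Bags: B1 = {0, 4, 5, 7, 8}  B2 = {0, 2, 4, 5, 7}  B3 = {0, 3, 4, 7, 8}  B4 = {4, 5, 6, 7, 8}  B5 = {0, 1, 2, 4, 5}
Tree: B1–B2, B1–B3, B1–B4, B2–B5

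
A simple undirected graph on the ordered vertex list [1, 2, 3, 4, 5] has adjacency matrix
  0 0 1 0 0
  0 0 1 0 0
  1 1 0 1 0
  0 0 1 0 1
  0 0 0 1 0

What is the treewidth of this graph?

1

A width-1 tree decomposition is:
Bags: B1 = {3, 4}  B2 = {2, 3}  B3 = {4, 5}  B4 = {1, 3}
Tree: B1–B2, B1–B3, B2–B4
The largest bag has 2 vertices, giving width 1; this decomposition certifies tw(G) ≤ 1. G has an edge, so its treewidth is at least 1. Combining the bounds, tw(G) = 1.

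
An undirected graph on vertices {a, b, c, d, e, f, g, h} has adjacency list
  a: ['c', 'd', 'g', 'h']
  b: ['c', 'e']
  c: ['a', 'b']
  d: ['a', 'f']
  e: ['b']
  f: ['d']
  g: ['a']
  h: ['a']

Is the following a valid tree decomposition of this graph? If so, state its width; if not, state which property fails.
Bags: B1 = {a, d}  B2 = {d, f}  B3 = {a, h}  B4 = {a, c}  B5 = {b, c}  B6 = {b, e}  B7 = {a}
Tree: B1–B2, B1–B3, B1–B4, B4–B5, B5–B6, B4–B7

A tree decomposition must satisfy three properties: every vertex lies in some bag; for every edge, both endpoints lie together in some bag; and for every vertex, the bags containing it form a connected subtree. Here vertex g appears in no bag, so the decomposition is invalid.

No — vertex g appears in no bag.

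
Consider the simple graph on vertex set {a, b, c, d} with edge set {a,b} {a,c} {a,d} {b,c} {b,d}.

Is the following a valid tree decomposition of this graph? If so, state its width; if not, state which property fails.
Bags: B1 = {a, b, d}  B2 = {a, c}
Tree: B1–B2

A tree decomposition must satisfy three properties: every vertex lies in some bag; for every edge, both endpoints lie together in some bag; and for every vertex, the bags containing it form a connected subtree. Here edge (b,c) lies in no bag, so the decomposition is invalid.

No — edge (b,c) lies in no bag.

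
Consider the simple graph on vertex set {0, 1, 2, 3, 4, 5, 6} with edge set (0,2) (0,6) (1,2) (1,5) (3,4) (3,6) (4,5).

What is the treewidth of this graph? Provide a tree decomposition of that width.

The largest bag has 3 vertices, giving width 2; this decomposition certifies tw(G) ≤ 2. For the lower bound, G contains the cycle 0–6–3–4–5–1–2–0, so G is not a forest; only forests have treewidth ≤ 1, hence tw(G) ≥ 2. Therefore the treewidth is 2.

Treewidth 2.
One optimal decomposition is:
Bags: B1 = {0, 3, 6}  B2 = {0, 3, 4}  B3 = {0, 4, 5}  B4 = {0, 1, 5}  B5 = {0, 1, 2}
Tree: B1–B2, B2–B3, B3–B4, B4–B5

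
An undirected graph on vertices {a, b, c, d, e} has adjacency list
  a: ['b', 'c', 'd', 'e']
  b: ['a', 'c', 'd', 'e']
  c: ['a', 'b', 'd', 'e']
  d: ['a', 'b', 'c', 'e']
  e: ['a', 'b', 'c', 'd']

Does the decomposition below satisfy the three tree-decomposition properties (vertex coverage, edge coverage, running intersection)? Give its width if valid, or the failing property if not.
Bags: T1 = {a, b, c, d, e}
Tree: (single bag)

Vertex coverage: the bags together contain {a, b, c, d, e}, the full vertex set. Edge coverage: each edge of G has both endpoints in at least one bag. Running intersection: for every vertex, the bags containing it form a connected subtree. All three properties hold, so this is a valid tree decomposition of width max|bag| − 1 = 4, and hence tw(G) ≤ 4.

Yes; width 4.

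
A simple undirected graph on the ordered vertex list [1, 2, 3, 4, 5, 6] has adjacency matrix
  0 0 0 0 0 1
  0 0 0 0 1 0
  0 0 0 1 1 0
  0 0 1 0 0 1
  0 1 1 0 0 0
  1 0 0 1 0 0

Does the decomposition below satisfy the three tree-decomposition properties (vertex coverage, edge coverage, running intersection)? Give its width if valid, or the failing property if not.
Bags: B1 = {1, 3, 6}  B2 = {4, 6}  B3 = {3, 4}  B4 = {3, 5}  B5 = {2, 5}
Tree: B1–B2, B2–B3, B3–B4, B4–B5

A tree decomposition must satisfy three properties: every vertex lies in some bag; for every edge, both endpoints lie together in some bag; and for every vertex, the bags containing it form a connected subtree. Here bags containing vertex 3 are not connected in the tree, so the decomposition is invalid.

No — bags containing vertex 3 are not connected in the tree.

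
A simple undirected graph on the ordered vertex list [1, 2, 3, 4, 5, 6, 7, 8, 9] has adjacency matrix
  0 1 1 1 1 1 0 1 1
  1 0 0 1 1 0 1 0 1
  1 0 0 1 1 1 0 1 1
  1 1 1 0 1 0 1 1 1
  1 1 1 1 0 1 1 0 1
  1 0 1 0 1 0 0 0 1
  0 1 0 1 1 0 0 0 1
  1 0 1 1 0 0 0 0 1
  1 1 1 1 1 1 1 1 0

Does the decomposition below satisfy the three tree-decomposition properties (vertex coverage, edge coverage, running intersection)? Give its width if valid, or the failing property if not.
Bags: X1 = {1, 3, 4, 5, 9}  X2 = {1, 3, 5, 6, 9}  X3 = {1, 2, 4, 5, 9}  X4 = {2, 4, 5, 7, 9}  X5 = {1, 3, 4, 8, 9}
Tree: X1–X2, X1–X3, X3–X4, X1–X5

Vertex coverage: the bags together contain {1, 2, 3, 4, 5, 6, 7, 8, 9}, the full vertex set. Edge coverage: each edge of G has both endpoints in at least one bag. Running intersection: for every vertex, the bags containing it form a connected subtree. All three properties hold, so this is a valid tree decomposition of width max|bag| − 1 = 4, and hence tw(G) ≤ 4.

Yes; width 4.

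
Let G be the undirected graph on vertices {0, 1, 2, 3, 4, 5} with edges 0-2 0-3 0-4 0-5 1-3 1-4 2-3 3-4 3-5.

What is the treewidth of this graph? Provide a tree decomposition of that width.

Each bag holds 3 vertices, so the decomposition has width 2, which upper-bounds the treewidth. For the lower bound, the 3 vertices {0, 2, 3} are pairwise adjacent, and any tree decomposition puts a clique entirely inside one bag — forcing width ≥ 2. Therefore the treewidth is 2.

Treewidth 2.
Bags: B1 = {0, 2, 3}  B2 = {0, 3, 4}  B3 = {1, 3, 4}  B4 = {0, 3, 5}
Tree: B1–B2, B2–B3, B1–B4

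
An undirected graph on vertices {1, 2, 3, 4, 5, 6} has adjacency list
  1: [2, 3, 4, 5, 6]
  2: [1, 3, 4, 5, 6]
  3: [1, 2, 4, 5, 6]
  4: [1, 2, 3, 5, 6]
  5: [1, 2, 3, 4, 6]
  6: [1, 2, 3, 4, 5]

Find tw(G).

5

A width-5 tree decomposition is:
Bags: B1 = {1, 2, 3, 4, 5, 6}
Tree: (single bag)
A single bag containing all 6 vertices is trivially a valid decomposition of width 5. On the other hand G contains the 6-clique {1, 2, 3, 4, 5, 6}. A clique must lie in a single bag of any decomposition, so no decomposition can have width below 5. Combining the bounds, tw(G) = 5.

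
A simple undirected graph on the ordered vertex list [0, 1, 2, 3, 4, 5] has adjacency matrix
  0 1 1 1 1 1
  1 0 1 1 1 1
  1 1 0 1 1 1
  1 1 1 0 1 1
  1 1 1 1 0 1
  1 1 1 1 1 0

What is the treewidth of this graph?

5

A width-5 tree decomposition is:
Bags: B1 = {0, 1, 2, 3, 4, 5}
Tree: (single bag)
A single bag containing all 6 vertices is trivially a valid decomposition of width 5. Conversely, {0, 1, 2, 3, 4, 5} is a clique of size 6, and the vertices of any clique must share a bag in every tree decomposition; so some bag has ≥ 6 vertices and tw(G) ≥ 5. Combining the bounds, tw(G) = 5.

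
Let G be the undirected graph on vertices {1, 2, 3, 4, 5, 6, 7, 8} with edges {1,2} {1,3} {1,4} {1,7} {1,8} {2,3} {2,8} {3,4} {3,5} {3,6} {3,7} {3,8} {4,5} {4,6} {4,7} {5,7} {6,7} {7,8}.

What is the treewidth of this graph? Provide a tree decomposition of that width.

Treewidth 3.
One such decomposition:
Bags: B1 = {1, 3, 4, 7}  B2 = {1, 3, 7, 8}  B3 = {3, 4, 5, 7}  B4 = {1, 2, 3, 8}  B5 = {3, 4, 6, 7}
Tree: B1–B2, B1–B3, B2–B4, B3–B5

Each bag holds 4 vertices, so the decomposition has width 3, which upper-bounds the treewidth. On the other hand G contains the 4-clique {1, 2, 3, 8}. A clique must lie in a single bag of any decomposition, so no decomposition can have width below 3. Combining the bounds, tw(G) = 3.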